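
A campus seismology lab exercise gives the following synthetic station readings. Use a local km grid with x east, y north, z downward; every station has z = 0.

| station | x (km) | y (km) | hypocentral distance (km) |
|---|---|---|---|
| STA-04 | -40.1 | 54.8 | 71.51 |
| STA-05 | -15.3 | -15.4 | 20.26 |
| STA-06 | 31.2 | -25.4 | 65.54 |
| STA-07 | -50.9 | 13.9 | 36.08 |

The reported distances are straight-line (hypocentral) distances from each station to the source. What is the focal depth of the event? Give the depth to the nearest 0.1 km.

z ≈ 10.2 km

Each station gives a sphere (x−x_i)² + (y−y_i)² + z² = d_i² (stations at z=0).
Subtracting the STA-04 sphere from STA-05 and STA-06: z² cancels, leaving linear equations in x and y:
49.6 x − 140.4 y = 563.41
142.6 x − 160.4 y = -2174.26
Solving: x ≈ -32.792, y ≈ -15.597 km (keep extra digits for the depth step; rounded: -32.8, -15.6).
Then from the STA-04 sphere: z² = 71.51² − (x + 40.1)² − (y − 54.8)² with x = -32.792, y = -15.597, so z ≈ 10.224 ≈ 10.2 km.
Check against STA-07 (with the unrounded solution): distance 36.09 ≈ 36.08 km. ✓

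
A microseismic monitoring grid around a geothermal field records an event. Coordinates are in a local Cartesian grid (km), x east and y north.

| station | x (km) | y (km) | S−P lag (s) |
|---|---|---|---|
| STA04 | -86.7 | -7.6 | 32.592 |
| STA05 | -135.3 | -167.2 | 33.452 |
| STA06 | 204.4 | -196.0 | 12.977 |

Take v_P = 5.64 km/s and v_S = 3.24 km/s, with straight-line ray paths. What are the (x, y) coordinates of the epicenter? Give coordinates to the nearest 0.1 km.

Distance from S−P lag: d = Δt · v_P v_S / (v_P − v_S) = Δt · (5.64·3.24)/(5.64−3.24) ≈ 7.6140·Δt.
So d_STA04 = 248.16, d_STA05 = 254.70, d_STA06 = 98.81 km.
Circle about each station: (x + 86.7)² + (y + 7.6)² = 248.16²; (x + 135.3)² + (y + 167.2)² = 254.70²; (x − 204.4)² + (y + 196.0)² = 98.81².
Subtracting pairs of circle equations eliminates x²+y² and gives linear equations (the radical axes):
-97.2 x − 319.2 y = 35398.58
582.2 x − 376.8 y = 124440.68
Solving the 2×2 system: x ≈ 118.6, y ≈ -147.0 km.
Check against STA04 (with the unrounded x, y): √((x + 86.7)²+(y + 7.6)²) = 248.16 ≈ 248.16 km. ✓

118.6 km east, -147.0 km north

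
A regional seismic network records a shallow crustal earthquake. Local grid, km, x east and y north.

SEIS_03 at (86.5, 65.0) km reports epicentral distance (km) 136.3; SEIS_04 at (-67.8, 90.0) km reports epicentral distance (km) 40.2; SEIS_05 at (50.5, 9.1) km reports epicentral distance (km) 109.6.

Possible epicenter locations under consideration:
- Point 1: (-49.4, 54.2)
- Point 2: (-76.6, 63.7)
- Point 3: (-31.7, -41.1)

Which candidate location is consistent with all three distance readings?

For each candidate, compare |candidate − station| to the reported distance:
Point 1: residuals SEIS_03 0.0, SEIS_04 0.1, SEIS_05 0.0 → max 0.1 km
Point 2: residuals SEIS_03 26.8, SEIS_04 12.5, SEIS_05 28.7 → max 28.7 km
Point 3: residuals SEIS_03 22.5, SEIS_04 95.8, SEIS_05 13.3 → max 95.8 km
Only Point 1 has all residuals ≈ 0.

Point 1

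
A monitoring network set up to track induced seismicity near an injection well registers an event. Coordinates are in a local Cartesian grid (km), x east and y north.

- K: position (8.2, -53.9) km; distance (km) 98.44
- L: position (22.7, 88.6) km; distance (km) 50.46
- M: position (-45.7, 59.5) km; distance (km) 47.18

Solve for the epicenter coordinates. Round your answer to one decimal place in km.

x ≈ -1.1 km, y ≈ 44.1 km

Circle about each station: (x − 8.2)² + (y + 53.9)² = 98.44²; (x − 22.7)² + (y − 88.6)² = 50.46²; (x + 45.7)² + (y − 59.5)² = 47.18².
Subtracting the K equation from the L and M equations removes the quadratic terms:
29.0 x + 285.0 y = 12537.02
-107.8 x + 226.8 y = 10120.77
Solving the 2×2 system: x ≈ -1.1, y ≈ 44.1 km.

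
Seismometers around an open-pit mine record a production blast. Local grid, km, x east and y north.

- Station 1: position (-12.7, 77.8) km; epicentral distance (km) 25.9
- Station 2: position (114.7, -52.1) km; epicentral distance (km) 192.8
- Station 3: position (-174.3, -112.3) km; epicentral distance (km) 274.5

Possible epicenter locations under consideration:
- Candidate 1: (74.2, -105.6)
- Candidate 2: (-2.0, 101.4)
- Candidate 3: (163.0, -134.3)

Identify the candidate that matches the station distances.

For each candidate, compare |candidate − station| to the reported distance:
Candidate 1: residuals Station 1 177.0, Station 2 125.7, Station 3 25.9 → max 177.0 km
Candidate 2: residuals Station 1 0.0, Station 2 0.0, Station 3 0.0 → max 0.0 km
Candidate 3: residuals Station 1 249.5, Station 2 97.5, Station 3 63.5 → max 249.5 km
Only Candidate 2 has all residuals ≈ 0.

Candidate 2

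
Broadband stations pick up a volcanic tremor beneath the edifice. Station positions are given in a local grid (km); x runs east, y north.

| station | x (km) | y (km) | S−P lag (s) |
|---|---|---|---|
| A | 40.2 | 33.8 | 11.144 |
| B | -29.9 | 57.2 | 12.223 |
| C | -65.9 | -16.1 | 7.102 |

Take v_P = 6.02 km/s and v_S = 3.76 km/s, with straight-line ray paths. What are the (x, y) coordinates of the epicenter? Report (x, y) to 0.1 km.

x ≈ -13.4 km, y ≈ -64.1 km

Distance from S−P lag: d = Δt · v_P v_S / (v_P − v_S) = Δt · (6.02·3.76)/(6.02−3.76) ≈ 10.0156·Δt.
So d_A = 111.61, d_B = 122.42, d_C = 71.13 km.
Circle about each station: (x − 40.2)² + (y − 33.8)² = 111.61²; (x + 29.9)² + (y − 57.2)² = 122.42²; (x + 65.9)² + (y + 16.1)² = 71.13².
Subtracting pairs of circle equations eliminates x²+y² and gives linear equations (the radical axes):
-140.2 x + 46.8 y = -1122.49
-212.2 x − 99.8 y = 9240.86
Solving the 2×2 system: x ≈ -13.4, y ≈ -64.1 km.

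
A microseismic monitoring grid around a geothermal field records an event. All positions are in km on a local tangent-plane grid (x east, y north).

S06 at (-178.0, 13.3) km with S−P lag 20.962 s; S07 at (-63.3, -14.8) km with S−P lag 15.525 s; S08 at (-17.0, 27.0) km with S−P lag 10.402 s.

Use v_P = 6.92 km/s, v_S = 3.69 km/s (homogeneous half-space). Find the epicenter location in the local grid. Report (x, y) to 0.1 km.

x ≈ -40.5 km, y ≈ 105.8 km

Distance from S−P lag: d = Δt · v_P v_S / (v_P − v_S) = Δt · (6.92·3.69)/(6.92−3.69) ≈ 7.9055·Δt.
So d_S06 = 165.72, d_S07 = 122.73, d_S08 = 82.23 km.
Circle about each station: (x + 178.0)² + (y − 13.3)² = 165.72²; (x + 63.3)² + (y + 14.8)² = 122.73²; (x + 17.0)² + (y − 27.0)² = 82.23².
Subtracting pairs of circle equations eliminates x²+y² and gives linear equations (the radical axes):
229.4 x − 56.2 y = -15234.49
322.0 x + 27.4 y = -10141.54
Solving the 2×2 system: x ≈ -40.5, y ≈ 105.8 km.
Check against S06 (with the unrounded x, y): √((x + 178.0)²+(y − 13.3)²) = 165.71 ≈ 165.72 km. ✓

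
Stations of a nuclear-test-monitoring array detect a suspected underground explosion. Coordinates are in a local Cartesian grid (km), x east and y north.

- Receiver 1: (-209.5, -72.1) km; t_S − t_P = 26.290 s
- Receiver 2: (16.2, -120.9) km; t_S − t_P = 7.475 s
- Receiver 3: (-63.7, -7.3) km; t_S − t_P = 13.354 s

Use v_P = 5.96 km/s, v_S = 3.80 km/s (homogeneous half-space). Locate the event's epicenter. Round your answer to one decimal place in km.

Distance from S−P lag: d = Δt · v_P v_S / (v_P − v_S) = Δt · (5.96·3.80)/(5.96−3.80) ≈ 10.4852·Δt.
So d_Receiver 1 = 275.66, d_Receiver 2 = 78.38, d_Receiver 3 = 140.02 km.
Circle about each station: (x + 209.5)² + (y + 72.1)² = 275.66²; (x − 16.2)² + (y + 120.9)² = 78.38²; (x + 63.7)² + (y + 7.3)² = 140.02².
Subtracting the Receiver 1 equation from the Receiver 2 and Receiver 3 equations removes the quadratic terms:
451.4 x − 97.6 y = 35635.60
291.6 x + 129.6 y = 11405.16
Solving the 2×2 system: x ≈ 65.9, y ≈ -60.3 km.
Check against Receiver 1 (with the unrounded x, y): √((x + 209.5)²+(y + 72.1)²) = 275.66 ≈ 275.66 km. ✓

(65.9, -60.3)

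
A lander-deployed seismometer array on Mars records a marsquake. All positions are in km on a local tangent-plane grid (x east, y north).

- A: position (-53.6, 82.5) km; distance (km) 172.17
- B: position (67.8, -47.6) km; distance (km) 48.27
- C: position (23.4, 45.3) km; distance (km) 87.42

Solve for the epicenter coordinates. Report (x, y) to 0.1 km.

93.6 km east, -6.8 km north

Circle about each station: (x + 53.6)² + (y − 82.5)² = 172.17²; (x − 67.8)² + (y + 47.6)² = 48.27²; (x − 23.4)² + (y − 45.3)² = 87.42².
Subtracting pairs of circle equations eliminates x²+y² and gives linear equations (the radical axes):
242.8 x − 260.2 y = 24495.91
154.0 x − 74.4 y = 14920.69
Solving the 2×2 system: x ≈ 93.6, y ≈ -6.8 km.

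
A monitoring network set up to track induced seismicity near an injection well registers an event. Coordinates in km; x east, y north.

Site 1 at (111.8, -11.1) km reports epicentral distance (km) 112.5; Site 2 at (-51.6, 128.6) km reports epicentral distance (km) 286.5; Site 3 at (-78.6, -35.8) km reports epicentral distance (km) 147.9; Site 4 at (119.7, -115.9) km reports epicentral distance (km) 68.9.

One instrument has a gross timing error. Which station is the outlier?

Site 2

Solve using three stations at a time. Using Site 1, Site 3, Site 4 (subtract circle equations pairwise → linear system) gives (x, y) ≈ (51.5, -106.1).
Distances from that point to each station vs reported:
  Site 1: calculated 112.5 vs reported 112.5 → residual 0.0 km
  Site 2: calculated 256.3 vs reported 286.5 → residual 30.2 km
  Site 3: calculated 147.9 vs reported 147.9 → residual 0.0 km
  Site 4: calculated 68.9 vs reported 68.9 → residual 0.0 km
Site 1, Site 3, Site 4 are mutually consistent (residuals ≈ 0); Site 2 is off by 30.2 km.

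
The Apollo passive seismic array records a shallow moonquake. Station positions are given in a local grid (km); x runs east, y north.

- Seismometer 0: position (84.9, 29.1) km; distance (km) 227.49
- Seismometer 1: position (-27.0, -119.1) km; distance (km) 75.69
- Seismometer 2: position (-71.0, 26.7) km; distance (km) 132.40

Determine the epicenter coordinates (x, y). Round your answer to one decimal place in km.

x ≈ -100.8 km, y ≈ -102.3 km

Circle about each station: (x − 84.9)² + (y − 29.1)² = 227.49²; (x + 27.0)² + (y + 119.1)² = 75.69²; (x + 71.0)² + (y − 26.7)² = 132.40².
Subtracting the Seismometer 0 equation from the Seismometer 1 and Seismometer 2 equations removes the quadratic terms:
-223.8 x − 296.4 y = 52881.71
-311.8 x − 4.8 y = 31921.01
Solving the 2×2 system: x ≈ -100.8, y ≈ -102.3 km.
Check against Seismometer 0 (with the unrounded x, y): √((x − 84.9)²+(y − 29.1)²) = 227.49 ≈ 227.49 km. ✓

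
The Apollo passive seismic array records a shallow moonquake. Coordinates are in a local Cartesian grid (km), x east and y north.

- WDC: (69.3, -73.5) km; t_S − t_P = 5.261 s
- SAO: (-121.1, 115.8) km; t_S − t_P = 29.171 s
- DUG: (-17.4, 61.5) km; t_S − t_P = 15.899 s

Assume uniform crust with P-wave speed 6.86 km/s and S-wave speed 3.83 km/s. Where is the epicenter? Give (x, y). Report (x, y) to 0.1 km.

Distance from S−P lag: d = Δt · v_P v_S / (v_P − v_S) = Δt · (6.86·3.83)/(6.86−3.83) ≈ 8.6712·Δt.
So d_WDC = 45.62, d_SAO = 252.95, d_DUG = 137.86 km.
Circle about each station: (x − 69.3)² + (y + 73.5)² = 45.62²; (x + 121.1)² + (y − 115.8)² = 252.95²; (x + 17.4)² + (y − 61.5)² = 137.86².
Subtracting the WDC equation from the SAO and DUG equations removes the quadratic terms:
-380.8 x + 378.6 y = -44032.41
-173.4 x + 270.0 y = -23043.93
Solving the 2×2 system: x ≈ 85.1, y ≈ -30.7 km.

x ≈ 85.1 km, y ≈ -30.7 km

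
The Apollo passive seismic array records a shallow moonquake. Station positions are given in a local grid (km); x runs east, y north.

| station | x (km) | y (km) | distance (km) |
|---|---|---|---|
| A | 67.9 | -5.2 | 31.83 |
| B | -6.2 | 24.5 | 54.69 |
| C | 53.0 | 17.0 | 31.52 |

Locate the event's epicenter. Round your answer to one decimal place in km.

x ≈ 36.4 km, y ≈ -9.8 km

Circle about each station: (x − 67.9)² + (y + 5.2)² = 31.83²; (x + 6.2)² + (y − 24.5)² = 54.69²; (x − 53.0)² + (y − 17.0)² = 31.52².
Subtracting the A equation from the B and C equations removes the quadratic terms:
-148.2 x + 59.4 y = -5976.61
-29.8 x + 44.4 y = -1519.81
Solving the 2×2 system: x ≈ 36.4, y ≈ -9.8 km.
Check against A (with the unrounded x, y): √((x − 67.9)²+(y + 5.2)²) = 31.83 ≈ 31.83 km. ✓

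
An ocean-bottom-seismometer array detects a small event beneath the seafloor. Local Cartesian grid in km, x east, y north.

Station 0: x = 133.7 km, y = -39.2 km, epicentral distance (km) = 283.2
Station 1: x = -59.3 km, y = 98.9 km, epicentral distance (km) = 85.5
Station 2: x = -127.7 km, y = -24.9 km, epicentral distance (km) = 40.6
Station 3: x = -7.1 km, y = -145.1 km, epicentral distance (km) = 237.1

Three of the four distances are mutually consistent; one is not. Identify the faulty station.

Station 2

Solve using three stations at a time. Using Station 0, Station 1, Station 3 (subtract circle equations pairwise → linear system) gives (x, y) ≈ (-133.1, 55.7).
Distances from that point to each station vs reported:
  Station 0: calculated 283.2 vs reported 283.2 → residual 0.0 km
  Station 1: calculated 85.5 vs reported 85.5 → residual 0.0 km
  Station 2: calculated 80.8 vs reported 40.6 → residual 40.2 km
  Station 3: calculated 237.1 vs reported 237.1 → residual 0.0 km
Station 0, Station 1, Station 3 are mutually consistent (residuals ≈ 0); Station 2 is off by 40.2 km.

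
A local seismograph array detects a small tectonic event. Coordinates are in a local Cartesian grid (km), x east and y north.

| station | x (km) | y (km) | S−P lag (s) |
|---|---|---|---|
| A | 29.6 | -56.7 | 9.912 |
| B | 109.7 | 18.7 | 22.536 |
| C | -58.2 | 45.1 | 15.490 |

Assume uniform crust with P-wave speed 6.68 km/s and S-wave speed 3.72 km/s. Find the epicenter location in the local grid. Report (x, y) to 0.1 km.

x ≈ -48.8 km, y ≈ -84.6 km

Distance from S−P lag: d = Δt · v_P v_S / (v_P − v_S) = Δt · (6.68·3.72)/(6.68−3.72) ≈ 8.3951·Δt.
So d_A = 83.21, d_B = 189.19, d_C = 130.04 km.
Circle about each station: (x − 29.6)² + (y + 56.7)² = 83.21²; (x − 109.7)² + (y − 18.7)² = 189.19²; (x + 58.2)² + (y − 45.1)² = 130.04².
Subtracting the A equation from the B and C equations removes the quadratic terms:
160.2 x + 150.8 y = -20576.22
-175.6 x + 203.6 y = -8656.30
Solving the 2×2 system: x ≈ -48.8, y ≈ -84.6 km.
Check against A (with the unrounded x, y): √((x − 29.6)²+(y + 56.7)²) = 83.22 ≈ 83.21 km. ✓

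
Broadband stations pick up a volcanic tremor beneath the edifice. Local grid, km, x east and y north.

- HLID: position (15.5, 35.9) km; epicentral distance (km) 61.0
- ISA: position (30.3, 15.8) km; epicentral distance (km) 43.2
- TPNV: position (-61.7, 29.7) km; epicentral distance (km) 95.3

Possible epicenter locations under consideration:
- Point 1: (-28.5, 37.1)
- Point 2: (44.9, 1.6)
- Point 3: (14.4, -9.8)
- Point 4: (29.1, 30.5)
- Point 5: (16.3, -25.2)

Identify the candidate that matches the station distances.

For each candidate, compare |candidate − station| to the reported distance:
Point 1: residuals HLID 17.0, ISA 19.3, TPNV 61.3 → max 61.3 km
Point 2: residuals HLID 15.8, ISA 22.8, TPNV 14.9 → max 22.8 km
Point 3: residuals HLID 15.3, ISA 13.1, TPNV 9.6 → max 15.3 km
Point 4: residuals HLID 46.4, ISA 28.5, TPNV 4.5 → max 46.4 km
Point 5: residuals HLID 0.1, ISA 0.1, TPNV 0.1 → max 0.1 km
Only Point 5 has all residuals ≈ 0.

Point 5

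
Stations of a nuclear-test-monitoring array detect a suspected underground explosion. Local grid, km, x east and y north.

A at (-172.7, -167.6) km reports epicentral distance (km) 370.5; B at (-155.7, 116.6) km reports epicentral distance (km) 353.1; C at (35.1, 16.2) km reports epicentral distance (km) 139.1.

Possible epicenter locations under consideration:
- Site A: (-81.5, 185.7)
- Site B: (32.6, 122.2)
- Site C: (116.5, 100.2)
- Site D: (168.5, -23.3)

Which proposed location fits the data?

For each candidate, compare |candidate − station| to the reported distance:
Site A: residuals A 5.6, B 251.7, C 66.6 → max 251.7 km
Site B: residuals A 15.3, B 164.7, C 33.1 → max 164.7 km
Site C: residuals A 23.6, B 80.4, C 22.1 → max 80.4 km
Site D: residuals A 0.0, B 0.0, C 0.0 → max 0.0 km
Only Site D has all residuals ≈ 0.

Site D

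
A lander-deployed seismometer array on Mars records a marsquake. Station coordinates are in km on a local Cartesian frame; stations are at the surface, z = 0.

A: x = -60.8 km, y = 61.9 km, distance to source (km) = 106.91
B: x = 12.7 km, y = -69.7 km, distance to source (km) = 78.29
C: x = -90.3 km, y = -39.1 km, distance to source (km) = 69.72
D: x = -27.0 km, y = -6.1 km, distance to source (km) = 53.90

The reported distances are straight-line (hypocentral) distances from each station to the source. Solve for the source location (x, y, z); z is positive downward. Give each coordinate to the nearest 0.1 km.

(-38.3, -32.0, 45.9)

Each station gives a sphere (x−x_i)² + (y−y_i)² + z² = d_i² (stations at z=0).
Subtracting the A sphere from B and C: z² cancels, leaving linear equations in x and y:
147.0 x − 263.2 y = 2791.55
-59.0 x − 202.0 y = 8723.52
Solving: x ≈ -38.302, y ≈ -31.998 km (keep extra digits for the depth step; rounded: -38.3, -32.0).
Then from the A sphere: z² = 106.91² − (x + 60.8)² − (y − 61.9)² with x = -38.302, y = -31.998, so z ≈ 45.899 ≈ 45.9 km.
Check against D (with the unrounded solution): distance 53.90 ≈ 53.90 km. ✓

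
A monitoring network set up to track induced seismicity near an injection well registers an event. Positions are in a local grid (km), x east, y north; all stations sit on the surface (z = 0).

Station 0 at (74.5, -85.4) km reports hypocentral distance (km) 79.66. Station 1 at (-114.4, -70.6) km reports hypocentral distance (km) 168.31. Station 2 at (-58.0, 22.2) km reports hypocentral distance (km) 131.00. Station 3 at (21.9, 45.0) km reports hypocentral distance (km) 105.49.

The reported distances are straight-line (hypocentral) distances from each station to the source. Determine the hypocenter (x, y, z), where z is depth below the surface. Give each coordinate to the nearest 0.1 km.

Each station gives a sphere (x−x_i)² + (y−y_i)² + z² = d_i² (stations at z=0).
Subtracting the Station 0 sphere from Station 1 and Station 2: z² cancels, leaving linear equations in x and y:
-377.8 x + 29.6 y = -16754.23
-265.0 x + 215.2 y = -19801.85
Solving: x ≈ 41.103, y ≈ -41.401 km (keep extra digits for the depth step; rounded: 41.1, -41.4).
Then from the Station 0 sphere: z² = 79.66² − (x − 74.5)² − (y + 85.4)² with x = 41.103, y = -41.401, so z ≈ 57.397 ≈ 57.4 km.
Check against Station 3 (with the unrounded solution): distance 105.49 ≈ 105.49 km. ✓

(41.1, -41.4, 57.4)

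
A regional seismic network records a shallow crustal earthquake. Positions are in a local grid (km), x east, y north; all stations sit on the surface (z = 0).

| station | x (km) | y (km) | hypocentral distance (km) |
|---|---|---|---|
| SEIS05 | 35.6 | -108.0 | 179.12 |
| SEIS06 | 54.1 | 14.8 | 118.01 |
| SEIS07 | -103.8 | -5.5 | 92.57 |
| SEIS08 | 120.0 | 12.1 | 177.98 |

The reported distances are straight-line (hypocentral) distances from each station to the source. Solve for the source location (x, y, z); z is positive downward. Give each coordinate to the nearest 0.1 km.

Each station gives a sphere (x−x_i)² + (y−y_i)² + z² = d_i² (stations at z=0).
Subtracting the SEIS05 sphere from SEIS06 and SEIS07: z² cancels, leaving linear equations in x and y:
37.0 x + 245.6 y = 8372.10
-278.8 x + 205.0 y = 21388.10
Solving: x ≈ -46.499, y ≈ 41.094 km (keep extra digits for the depth step; rounded: -46.5, 41.1).
Then from the SEIS05 sphere: z² = 179.12² − (x − 35.6)² − (y + 108.0)² with x = -46.499, y = 41.094, so z ≈ 55.810 ≈ 55.8 km.

x ≈ -46.5 km, y ≈ 41.1 km, depth ≈ 55.8 km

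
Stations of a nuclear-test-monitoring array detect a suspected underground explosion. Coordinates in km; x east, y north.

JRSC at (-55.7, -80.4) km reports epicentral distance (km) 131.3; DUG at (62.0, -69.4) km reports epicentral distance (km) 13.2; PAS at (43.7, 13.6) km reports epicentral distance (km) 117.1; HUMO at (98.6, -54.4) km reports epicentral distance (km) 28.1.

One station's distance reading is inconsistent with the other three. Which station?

Solve using three stations at a time. Using JRSC, DUG, HUMO (subtract circle equations pairwise → linear system) gives (x, y) ≈ (75.2, -69.9).
Distances from that point to each station vs reported:
  JRSC: calculated 131.3 vs reported 131.3 → residual 0.0 km
  DUG: calculated 13.2 vs reported 13.2 → residual 0.0 km
  PAS: calculated 89.3 vs reported 117.1 → residual 27.8 km
  HUMO: calculated 28.1 vs reported 28.1 → residual 0.0 km
JRSC, DUG, HUMO are mutually consistent (residuals ≈ 0); PAS is off by 27.8 km.

PAS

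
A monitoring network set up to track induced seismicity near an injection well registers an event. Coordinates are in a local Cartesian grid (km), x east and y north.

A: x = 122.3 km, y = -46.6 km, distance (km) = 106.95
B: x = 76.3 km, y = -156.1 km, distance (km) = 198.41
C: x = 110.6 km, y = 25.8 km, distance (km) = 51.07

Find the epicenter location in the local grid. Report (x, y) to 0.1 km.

62.1 km east, 41.8 km north

Circle about each station: (x − 122.3)² + (y + 46.6)² = 106.95²; (x − 76.3)² + (y + 156.1)² = 198.41²; (x − 110.6)² + (y − 25.8)² = 51.07².
Subtracting the A equation from the B and C equations removes the quadratic terms:
-92.0 x − 219.0 y = -14868.18
-23.4 x + 144.8 y = 4599.31
Solving the 2×2 system: x ≈ 62.1, y ≈ 41.8 km.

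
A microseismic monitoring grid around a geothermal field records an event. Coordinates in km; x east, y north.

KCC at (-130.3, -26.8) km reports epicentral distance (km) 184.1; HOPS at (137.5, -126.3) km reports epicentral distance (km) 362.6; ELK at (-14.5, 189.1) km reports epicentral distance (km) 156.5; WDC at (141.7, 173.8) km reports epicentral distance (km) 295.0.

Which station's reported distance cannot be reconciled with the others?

KCC

Solve using three stations at a time. Using HOPS, ELK, WDC (subtract circle equations pairwise → linear system) gives (x, y) ≈ (-144.4, 101.8).
Distances from that point to each station vs reported:
  KCC: calculated 129.4 vs reported 184.1 → residual 54.7 km
  HOPS: calculated 362.6 vs reported 362.6 → residual 0.0 km
  ELK: calculated 156.5 vs reported 156.5 → residual 0.0 km
  WDC: calculated 295.0 vs reported 295.0 → residual 0.0 km
HOPS, ELK, WDC are mutually consistent (residuals ≈ 0); KCC is off by 54.7 km.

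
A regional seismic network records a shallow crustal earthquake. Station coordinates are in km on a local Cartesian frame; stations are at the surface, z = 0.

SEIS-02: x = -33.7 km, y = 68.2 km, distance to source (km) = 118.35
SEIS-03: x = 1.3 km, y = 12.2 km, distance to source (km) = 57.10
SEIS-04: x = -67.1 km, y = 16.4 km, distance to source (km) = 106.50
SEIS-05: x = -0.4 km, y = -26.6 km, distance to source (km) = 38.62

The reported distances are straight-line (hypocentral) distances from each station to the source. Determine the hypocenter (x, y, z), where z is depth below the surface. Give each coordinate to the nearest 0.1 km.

Each station gives a sphere (x−x_i)² + (y−y_i)² + z² = d_i² (stations at z=0).
Subtracting the SEIS-02 sphere from SEIS-03 and SEIS-04: z² cancels, leaving linear equations in x and y:
70.0 x − 112.0 y = 5109.91
-66.8 x − 103.6 y = 1648.91
Solving: x ≈ 23.396, y ≈ -31.002 km (keep extra digits for the depth step; rounded: 23.4, -31.0).
Then from the SEIS-02 sphere: z² = 118.35² − (x + 33.7)² − (y − 68.2)² with x = 23.396, y = -31.002, so z ≈ 30.095 ≈ 30.1 km.

x ≈ 23.4 km, y ≈ -31.0 km, depth ≈ 30.1 km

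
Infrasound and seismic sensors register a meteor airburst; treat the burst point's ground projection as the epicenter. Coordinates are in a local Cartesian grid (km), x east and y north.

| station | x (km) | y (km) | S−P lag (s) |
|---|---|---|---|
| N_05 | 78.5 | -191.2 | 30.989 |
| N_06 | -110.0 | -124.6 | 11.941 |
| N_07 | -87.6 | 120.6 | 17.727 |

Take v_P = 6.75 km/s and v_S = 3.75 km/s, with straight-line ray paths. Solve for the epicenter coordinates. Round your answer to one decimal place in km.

Distance from S−P lag: d = Δt · v_P v_S / (v_P − v_S) = Δt · (6.75·3.75)/(6.75−3.75) ≈ 8.4375·Δt.
So d_N_05 = 261.47, d_N_06 = 100.75, d_N_07 = 149.57 km.
Circle about each station: (x − 78.5)² + (y + 191.2)² = 261.47²; (x + 110.0)² + (y + 124.6)² = 100.75²; (x + 87.6)² + (y − 120.6)² = 149.57².
Subtracting the N_05 equation from the N_06 and N_07 equations removes the quadratic terms:
-377.0 x + 133.2 y = 43121.47
-332.2 x + 623.6 y = 25493.81
Solving the 2×2 system: x ≈ -123.1, y ≈ -24.7 km.

-123.1 km east, -24.7 km north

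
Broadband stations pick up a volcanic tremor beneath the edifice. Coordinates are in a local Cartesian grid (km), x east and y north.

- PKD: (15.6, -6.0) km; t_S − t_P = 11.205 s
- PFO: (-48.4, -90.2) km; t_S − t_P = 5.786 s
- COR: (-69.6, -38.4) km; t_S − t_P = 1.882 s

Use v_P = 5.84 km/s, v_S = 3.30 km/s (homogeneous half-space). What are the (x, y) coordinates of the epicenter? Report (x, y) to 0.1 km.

Distance from S−P lag: d = Δt · v_P v_S / (v_P − v_S) = Δt · (5.84·3.30)/(5.84−3.30) ≈ 7.5874·Δt.
So d_PKD = 85.02, d_PFO = 43.90, d_COR = 14.28 km.
Circle about each station: (x − 15.6)² + (y + 6.0)² = 85.02²; (x + 48.4)² + (y + 90.2)² = 43.90²; (x + 69.6)² + (y + 38.4)² = 14.28².
Subtracting pairs of circle equations eliminates x²+y² and gives linear equations (the radical axes):
-128.0 x − 168.4 y = 15500.43
-170.4 x − 64.8 y = 13063.84
Solving the 2×2 system: x ≈ -58.6, y ≈ -47.5 km.

x ≈ -58.6 km, y ≈ -47.5 km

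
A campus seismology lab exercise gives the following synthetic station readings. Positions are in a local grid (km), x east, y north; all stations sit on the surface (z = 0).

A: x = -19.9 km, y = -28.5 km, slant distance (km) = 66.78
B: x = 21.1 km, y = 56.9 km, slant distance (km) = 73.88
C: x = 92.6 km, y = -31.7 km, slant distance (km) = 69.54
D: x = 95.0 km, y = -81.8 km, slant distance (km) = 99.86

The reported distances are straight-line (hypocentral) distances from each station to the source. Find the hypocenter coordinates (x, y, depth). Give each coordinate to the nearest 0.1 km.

Each station gives a sphere (x−x_i)² + (y−y_i)² + z² = d_i² (stations at z=0).
Subtracting the A sphere from B and C: z² cancels, leaving linear equations in x and y:
82.0 x + 170.8 y = 1475.87
225.0 x − 6.4 y = 7995.15
Solving: x ≈ 35.298, y ≈ -8.305 km (keep extra digits for the depth step; rounded: 35.3, -8.3).
Then from the A sphere: z² = 66.78² − (x + 19.9)² − (y + 28.5)² with x = 35.298, y = -8.305, so z ≈ 31.700 ≈ 31.7 km.

(35.3, -8.3, 31.7)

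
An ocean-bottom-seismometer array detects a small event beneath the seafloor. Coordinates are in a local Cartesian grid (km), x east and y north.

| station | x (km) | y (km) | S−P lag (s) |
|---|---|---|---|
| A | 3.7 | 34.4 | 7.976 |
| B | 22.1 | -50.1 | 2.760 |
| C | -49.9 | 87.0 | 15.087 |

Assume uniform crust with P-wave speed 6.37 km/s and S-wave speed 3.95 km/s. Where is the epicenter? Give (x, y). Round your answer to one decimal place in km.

Distance from S−P lag: d = Δt · v_P v_S / (v_P − v_S) = Δt · (6.37·3.95)/(6.37−3.95) ≈ 10.3973·Δt.
So d_A = 82.93, d_B = 28.70, d_C = 156.86 km.
Circle about each station: (x − 3.7)² + (y − 34.4)² = 82.93²; (x − 22.1)² + (y + 50.1)² = 28.70²; (x + 49.9)² + (y − 87.0)² = 156.86².
Subtracting pairs of circle equations eliminates x²+y² and gives linear equations (the radical axes):
36.8 x − 169.0 y = 7855.06
-107.2 x + 105.2 y = -8865.71
Solving the 2×2 system: x ≈ 47.2, y ≈ -36.2 km.

x ≈ 47.2 km, y ≈ -36.2 km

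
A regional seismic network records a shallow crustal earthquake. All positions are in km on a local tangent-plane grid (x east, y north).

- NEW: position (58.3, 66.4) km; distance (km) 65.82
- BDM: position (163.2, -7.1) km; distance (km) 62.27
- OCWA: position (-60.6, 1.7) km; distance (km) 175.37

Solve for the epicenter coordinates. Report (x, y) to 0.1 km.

Circle about each station: (x − 58.3)² + (y − 66.4)² = 65.82²; (x − 163.2)² + (y + 7.1)² = 62.27²; (x + 60.6)² + (y − 1.7)² = 175.37².
Subtracting pairs of circle equations eliminates x²+y² and gives linear equations (the radical axes):
209.8 x − 147.0 y = 19331.52
-237.8 x − 129.4 y = -30554.96
Solving the 2×2 system: x ≈ 112.6, y ≈ 29.2 km.
Check against NEW (with the unrounded x, y): √((x − 58.3)²+(y − 66.4)²) = 65.82 ≈ 65.82 km. ✓

x ≈ 112.6 km, y ≈ 29.2 km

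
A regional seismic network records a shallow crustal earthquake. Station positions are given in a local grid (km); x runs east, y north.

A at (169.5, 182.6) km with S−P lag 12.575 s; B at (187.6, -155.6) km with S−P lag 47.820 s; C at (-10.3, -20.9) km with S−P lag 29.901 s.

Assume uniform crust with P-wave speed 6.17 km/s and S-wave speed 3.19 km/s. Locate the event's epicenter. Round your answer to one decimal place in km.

Distance from S−P lag: d = Δt · v_P v_S / (v_P − v_S) = Δt · (6.17·3.19)/(6.17−3.19) ≈ 6.6048·Δt.
So d_A = 83.06, d_B = 315.84, d_C = 197.49 km.
Circle about each station: (x − 169.5)² + (y − 182.6)² = 83.06²; (x − 187.6)² + (y + 155.6)² = 315.84²; (x + 10.3)² + (y + 20.9)² = 197.49².
Subtracting pairs of circle equations eliminates x²+y² and gives linear equations (the radical axes):
36.2 x − 676.4 y = -95523.83
-359.6 x − 407.0 y = -93633.45
Solving the 2×2 system: x ≈ 94.8, y ≈ 146.3 km.

x ≈ 94.8 km, y ≈ 146.3 km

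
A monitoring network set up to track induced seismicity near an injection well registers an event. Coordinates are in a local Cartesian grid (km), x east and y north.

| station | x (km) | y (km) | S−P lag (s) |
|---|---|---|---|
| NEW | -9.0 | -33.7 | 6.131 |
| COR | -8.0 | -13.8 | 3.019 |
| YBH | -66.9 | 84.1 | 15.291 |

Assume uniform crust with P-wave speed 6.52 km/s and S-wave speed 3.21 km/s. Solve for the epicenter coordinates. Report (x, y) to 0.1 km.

x ≈ -11.3 km, y ≈ 5.0 km

Distance from S−P lag: d = Δt · v_P v_S / (v_P − v_S) = Δt · (6.52·3.21)/(6.52−3.21) ≈ 6.3230·Δt.
So d_NEW = 38.77, d_COR = 19.09, d_YBH = 96.69 km.
Circle about each station: (x + 9.0)² + (y + 33.7)² = 38.77²; (x + 8.0)² + (y + 13.8)² = 19.09²; (x + 66.9)² + (y − 84.1)² = 96.69².
Subtracting pairs of circle equations eliminates x²+y² and gives linear equations (the radical axes):
2.0 x + 39.8 y = 176.43
-115.8 x + 235.6 y = 2485.89
Solving the 2×2 system: x ≈ -11.3, y ≈ 5.0 km.
Check against NEW (with the unrounded x, y): √((x + 9.0)²+(y + 33.7)²) = 38.77 ≈ 38.77 km. ✓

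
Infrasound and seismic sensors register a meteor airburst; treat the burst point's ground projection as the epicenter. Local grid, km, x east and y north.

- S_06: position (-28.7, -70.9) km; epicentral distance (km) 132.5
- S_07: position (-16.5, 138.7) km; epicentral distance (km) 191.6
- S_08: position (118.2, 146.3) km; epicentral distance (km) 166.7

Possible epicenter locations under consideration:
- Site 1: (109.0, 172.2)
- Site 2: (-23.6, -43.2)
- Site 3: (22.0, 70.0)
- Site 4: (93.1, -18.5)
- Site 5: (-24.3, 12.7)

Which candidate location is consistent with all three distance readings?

For each candidate, compare |candidate − station| to the reported distance:
Site 1: residuals S_06 146.9, S_07 61.7, S_08 139.2 → max 146.9 km
Site 2: residuals S_06 104.3, S_07 9.6, S_08 70.0 → max 104.3 km
Site 3: residuals S_06 17.2, S_07 112.8, S_08 43.9 → max 112.8 km
Site 4: residuals S_06 0.1, S_07 0.0, S_08 0.0 → max 0.1 km
Site 5: residuals S_06 48.8, S_07 65.4, S_08 28.6 → max 65.4 km
Only Site 4 has all residuals ≈ 0.

Site 4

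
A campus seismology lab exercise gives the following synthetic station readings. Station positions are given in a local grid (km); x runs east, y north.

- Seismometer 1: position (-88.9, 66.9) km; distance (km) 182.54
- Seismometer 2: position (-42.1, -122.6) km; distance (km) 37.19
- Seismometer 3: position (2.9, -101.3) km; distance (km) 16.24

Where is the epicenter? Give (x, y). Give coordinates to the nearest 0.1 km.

Circle about each station: (x + 88.9)² + (y − 66.9)² = 182.54²; (x + 42.1)² + (y + 122.6)² = 37.19²; (x − 2.9)² + (y + 101.3)² = 16.24².
Subtracting the Seismometer 1 equation from the Seismometer 2 and Seismometer 3 equations removes the quadratic terms:
93.6 x − 379.0 y = 36362.11
183.6 x − 336.4 y = 30948.39
Solving the 2×2 system: x ≈ -13.2, y ≈ -99.2 km.

-13.2 km east, -99.2 km north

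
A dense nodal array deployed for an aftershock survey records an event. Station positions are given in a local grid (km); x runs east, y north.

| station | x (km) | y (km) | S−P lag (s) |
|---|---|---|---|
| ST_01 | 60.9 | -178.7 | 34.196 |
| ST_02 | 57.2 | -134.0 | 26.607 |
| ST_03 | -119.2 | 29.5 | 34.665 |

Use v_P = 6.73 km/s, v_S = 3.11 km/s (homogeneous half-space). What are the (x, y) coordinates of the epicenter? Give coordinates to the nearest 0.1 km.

Distance from S−P lag: d = Δt · v_P v_S / (v_P − v_S) = Δt · (6.73·3.11)/(6.73−3.11) ≈ 5.7819·Δt.
So d_ST_01 = 197.72, d_ST_02 = 153.84, d_ST_03 = 200.43 km.
Circle about each station: (x − 60.9)² + (y + 178.7)² = 197.72²; (x − 57.2)² + (y + 134.0)² = 153.84²; (x + 119.2)² + (y − 29.5)² = 200.43².
Subtracting the ST_01 equation from the ST_02 and ST_03 equations removes the quadratic terms:
-7.4 x + 89.4 y = 1011.79
-360.2 x + 416.4 y = -21642.60
Solving the 2×2 system: x ≈ 80.9, y ≈ 18.0 km.

(80.9, 18.0)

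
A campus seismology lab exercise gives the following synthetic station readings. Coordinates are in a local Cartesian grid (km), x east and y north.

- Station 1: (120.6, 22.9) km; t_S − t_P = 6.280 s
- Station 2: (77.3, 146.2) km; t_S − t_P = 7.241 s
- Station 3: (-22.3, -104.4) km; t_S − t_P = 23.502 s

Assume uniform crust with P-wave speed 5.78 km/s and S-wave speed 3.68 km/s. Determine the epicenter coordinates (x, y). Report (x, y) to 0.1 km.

x ≈ 119.9 km, y ≈ 86.5 km

Distance from S−P lag: d = Δt · v_P v_S / (v_P − v_S) = Δt · (5.78·3.68)/(5.78−3.68) ≈ 10.1288·Δt.
So d_Station 1 = 63.61, d_Station 2 = 73.34, d_Station 3 = 238.05 km.
Circle about each station: (x − 120.6)² + (y − 22.9)² = 63.61²; (x − 77.3)² + (y − 146.2)² = 73.34²; (x + 22.3)² + (y + 104.4)² = 238.05².
Subtracting pairs of circle equations eliminates x²+y² and gives linear equations (the radical axes):
-86.6 x + 246.6 y = 10948.44
-285.8 x − 254.6 y = -56293.69
Solving the 2×2 system: x ≈ 119.9, y ≈ 86.5 km.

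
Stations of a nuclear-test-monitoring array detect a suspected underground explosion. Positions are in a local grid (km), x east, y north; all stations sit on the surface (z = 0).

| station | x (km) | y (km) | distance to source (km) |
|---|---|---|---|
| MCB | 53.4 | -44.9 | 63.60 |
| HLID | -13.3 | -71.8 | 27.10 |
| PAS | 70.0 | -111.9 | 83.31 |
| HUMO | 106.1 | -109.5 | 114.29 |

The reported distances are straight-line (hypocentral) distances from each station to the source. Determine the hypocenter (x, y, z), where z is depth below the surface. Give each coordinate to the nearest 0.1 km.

x ≈ 0.7 km, y ≈ -71.9 km, depth ≈ 23.2 km

Each station gives a sphere (x−x_i)² + (y−y_i)² + z² = d_i² (stations at z=0).
Subtracting the MCB sphere from HLID and PAS: z² cancels, leaving linear equations in x and y:
-133.4 x − 53.8 y = 3775.11
33.2 x − 134.0 y = 9658.44
Solving: x ≈ 0.700, y ≈ -71.905 km (keep extra digits for the depth step; rounded: 0.7, -71.9).
Then from the MCB sphere: z² = 63.60² − (x − 53.4)² − (y + 44.9)² with x = 0.700, y = -71.905, so z ≈ 23.203 ≈ 23.2 km.
Check against HUMO (with the unrounded solution): distance 114.28 ≈ 114.29 km. ✓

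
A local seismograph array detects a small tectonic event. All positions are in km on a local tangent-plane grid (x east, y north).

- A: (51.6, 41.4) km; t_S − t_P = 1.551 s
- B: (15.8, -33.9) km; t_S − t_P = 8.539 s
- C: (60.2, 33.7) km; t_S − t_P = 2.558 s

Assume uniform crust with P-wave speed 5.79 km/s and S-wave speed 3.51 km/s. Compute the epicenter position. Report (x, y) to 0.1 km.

38.0 km east, 38.9 km north

Distance from S−P lag: d = Δt · v_P v_S / (v_P − v_S) = Δt · (5.79·3.51)/(5.79−3.51) ≈ 8.9136·Δt.
So d_A = 13.82, d_B = 76.11, d_C = 22.80 km.
Circle about each station: (x − 51.6)² + (y − 41.4)² = 13.82²; (x − 15.8)² + (y + 33.9)² = 76.11²; (x − 60.2)² + (y − 33.7)² = 22.80².
Subtracting pairs of circle equations eliminates x²+y² and gives linear equations (the radical axes):
-71.6 x − 150.6 y = -8579.41
17.2 x − 15.4 y = 54.36
Solving the 2×2 system: x ≈ 38.0, y ≈ 38.9 km.
Check against A (with the unrounded x, y): √((x − 51.6)²+(y − 41.4)²) = 13.83 ≈ 13.82 km. ✓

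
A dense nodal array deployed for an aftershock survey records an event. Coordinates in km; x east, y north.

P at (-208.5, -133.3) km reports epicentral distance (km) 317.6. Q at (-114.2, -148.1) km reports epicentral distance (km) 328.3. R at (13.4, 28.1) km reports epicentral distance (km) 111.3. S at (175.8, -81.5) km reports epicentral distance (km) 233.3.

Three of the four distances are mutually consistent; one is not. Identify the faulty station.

P

Solve using three stations at a time. Using Q, R, S (subtract circle equations pairwise → linear system) gives (x, y) ≈ (67.7, 125.2).
Distances from that point to each station vs reported:
  P: calculated 378.3 vs reported 317.6 → residual 60.7 km
  Q: calculated 328.3 vs reported 328.3 → residual 0.0 km
  R: calculated 111.2 vs reported 111.3 → residual 0.1 km
  S: calculated 233.3 vs reported 233.3 → residual 0.0 km
Q, R, S are mutually consistent (residuals ≈ 0); P is off by 60.7 km.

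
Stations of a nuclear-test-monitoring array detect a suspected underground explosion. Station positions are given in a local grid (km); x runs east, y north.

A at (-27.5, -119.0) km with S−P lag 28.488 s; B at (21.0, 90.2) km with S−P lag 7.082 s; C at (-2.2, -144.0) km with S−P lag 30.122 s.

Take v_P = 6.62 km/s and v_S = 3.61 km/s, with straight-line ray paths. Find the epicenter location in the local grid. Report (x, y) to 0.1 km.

Distance from S−P lag: d = Δt · v_P v_S / (v_P − v_S) = Δt · (6.62·3.61)/(6.62−3.61) ≈ 7.9396·Δt.
So d_A = 226.18, d_B = 56.23, d_C = 239.16 km.
Circle about each station: (x + 27.5)² + (y + 119.0)² = 226.18²; (x − 21.0)² + (y − 90.2)² = 56.23²; (x + 2.2)² + (y + 144.0)² = 239.16².
Subtracting the A equation from the B and C equations removes the quadratic terms:
97.0 x + 418.4 y = 41655.37
50.6 x − 50.0 y = -216.52
Solving the 2×2 system: x ≈ 76.6, y ≈ 81.8 km.

(76.6, 81.8)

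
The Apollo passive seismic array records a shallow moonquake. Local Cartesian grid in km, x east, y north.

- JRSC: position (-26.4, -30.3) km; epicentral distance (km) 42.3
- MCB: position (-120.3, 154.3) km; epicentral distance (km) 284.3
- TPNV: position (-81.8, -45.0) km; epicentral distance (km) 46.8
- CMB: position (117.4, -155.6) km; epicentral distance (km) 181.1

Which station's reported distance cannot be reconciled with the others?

MCB

Solve using three stations at a time. Using JRSC, TPNV, CMB (subtract circle equations pairwise → linear system) gives (x, y) ≈ (-42.0, -69.6).
Distances from that point to each station vs reported:
  JRSC: calculated 42.3 vs reported 42.3 → residual 0.0 km
  MCB: calculated 237.2 vs reported 284.3 → residual 47.1 km
  TPNV: calculated 46.8 vs reported 46.8 → residual 0.0 km
  CMB: calculated 181.1 vs reported 181.1 → residual 0.0 km
JRSC, TPNV, CMB are mutually consistent (residuals ≈ 0); MCB is off by 47.1 km.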